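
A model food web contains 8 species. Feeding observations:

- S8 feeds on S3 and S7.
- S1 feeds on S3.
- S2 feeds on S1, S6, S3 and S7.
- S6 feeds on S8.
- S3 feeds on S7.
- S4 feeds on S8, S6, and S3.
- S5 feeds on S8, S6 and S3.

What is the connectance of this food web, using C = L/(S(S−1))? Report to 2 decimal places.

The web has S = 8 species and L = 15 feeding links.
C = L / (S(S−1)) = 15 / 56 = 0.2679 ≈ 0.27.

C = 0.27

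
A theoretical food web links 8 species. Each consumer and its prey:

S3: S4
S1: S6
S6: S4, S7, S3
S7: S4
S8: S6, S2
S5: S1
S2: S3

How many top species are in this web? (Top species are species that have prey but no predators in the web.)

2

Top species (has prey, but nothing eats it): S8, S5.
Count: 2.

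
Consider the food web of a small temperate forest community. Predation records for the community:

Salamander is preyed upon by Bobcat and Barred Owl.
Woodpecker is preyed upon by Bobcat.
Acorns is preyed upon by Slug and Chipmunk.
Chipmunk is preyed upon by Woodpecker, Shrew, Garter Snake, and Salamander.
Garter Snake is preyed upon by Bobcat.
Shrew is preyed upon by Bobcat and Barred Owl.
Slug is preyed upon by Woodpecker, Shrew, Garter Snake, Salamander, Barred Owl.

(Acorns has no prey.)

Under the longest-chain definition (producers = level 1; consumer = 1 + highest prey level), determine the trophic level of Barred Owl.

Trophic level 4

Acorns is a producer → level 1.
Slug eats Acorns → level 2.
Shrew eats Slug (level 2); other prey at levels: Chipmunk 2 → level 3.
Barred Owl eats Shrew (level 3); other prey at levels: Slug 2, Salamander 3 → level 4.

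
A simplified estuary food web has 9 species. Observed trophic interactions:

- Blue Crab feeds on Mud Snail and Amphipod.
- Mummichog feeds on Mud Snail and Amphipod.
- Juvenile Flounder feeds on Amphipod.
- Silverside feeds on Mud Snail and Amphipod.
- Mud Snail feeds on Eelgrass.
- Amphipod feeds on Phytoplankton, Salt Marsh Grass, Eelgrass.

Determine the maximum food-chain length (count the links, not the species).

2 links

One longest chain: Phytoplankton → Amphipod → Juvenile Flounder.
It has 3 species and 2 links.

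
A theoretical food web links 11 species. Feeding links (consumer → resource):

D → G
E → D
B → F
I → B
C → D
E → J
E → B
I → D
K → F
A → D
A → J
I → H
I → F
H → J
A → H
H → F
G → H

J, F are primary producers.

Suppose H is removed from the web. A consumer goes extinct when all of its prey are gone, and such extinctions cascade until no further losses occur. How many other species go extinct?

3

Remove H.
Round 1: G (all prey gone) → extinct.
Round 2: D (all prey gone) → extinct.
Round 3: C (all prey gone) → extinct.
No further losses. Total secondary extinctions: 3.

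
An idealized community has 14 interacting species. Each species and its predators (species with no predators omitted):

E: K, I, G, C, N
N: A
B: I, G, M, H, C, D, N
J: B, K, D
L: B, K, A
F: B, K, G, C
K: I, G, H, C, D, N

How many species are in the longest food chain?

One longest chain: F → B → N → A.
It has 4 species and 3 links.

4 species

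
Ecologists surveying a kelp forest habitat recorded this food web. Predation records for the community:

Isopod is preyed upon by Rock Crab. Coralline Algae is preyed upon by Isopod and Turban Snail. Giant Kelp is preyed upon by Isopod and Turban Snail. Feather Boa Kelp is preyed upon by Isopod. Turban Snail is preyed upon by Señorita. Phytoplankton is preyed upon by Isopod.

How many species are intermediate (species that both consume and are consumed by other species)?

2

Intermediate species (has both prey and predators): Turban Snail, Isopod.
Count: 2.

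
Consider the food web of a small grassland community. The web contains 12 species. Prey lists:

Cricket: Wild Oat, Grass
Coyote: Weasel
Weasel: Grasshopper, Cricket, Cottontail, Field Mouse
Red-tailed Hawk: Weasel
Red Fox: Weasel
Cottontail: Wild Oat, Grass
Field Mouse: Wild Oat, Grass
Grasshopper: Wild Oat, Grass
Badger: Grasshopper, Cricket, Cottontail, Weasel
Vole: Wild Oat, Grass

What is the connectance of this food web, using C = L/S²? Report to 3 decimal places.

The web has S = 12 species and L = 21 feeding links.
C = L / S² = 21 / 144 = 0.1458 ≈ 0.146.

C = 0.146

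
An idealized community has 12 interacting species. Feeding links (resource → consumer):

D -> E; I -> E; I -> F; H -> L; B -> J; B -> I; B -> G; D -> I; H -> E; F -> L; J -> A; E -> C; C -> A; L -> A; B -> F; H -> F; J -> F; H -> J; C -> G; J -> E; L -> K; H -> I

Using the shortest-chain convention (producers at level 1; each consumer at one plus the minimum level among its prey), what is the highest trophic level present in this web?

3

Producers (level 1): H, D, B.
Following each consumer down to its lowest-level prey: H → J → A (levels 1 through 3).
All prey of A (J 2, L 2, C 3) are at level 2 or above, so A is at level 1 + 2 = 3.
Every consumer has at least one prey at level 2 or below, so none exceeds level 3.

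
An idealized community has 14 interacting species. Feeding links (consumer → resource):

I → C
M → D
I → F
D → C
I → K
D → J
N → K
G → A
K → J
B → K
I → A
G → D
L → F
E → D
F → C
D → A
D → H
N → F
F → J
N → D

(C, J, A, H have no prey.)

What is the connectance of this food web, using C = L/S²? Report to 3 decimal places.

The web has S = 14 species and L = 20 feeding links.
C = L / S² = 20 / 196 = 0.1020 ≈ 0.102.

C = 0.102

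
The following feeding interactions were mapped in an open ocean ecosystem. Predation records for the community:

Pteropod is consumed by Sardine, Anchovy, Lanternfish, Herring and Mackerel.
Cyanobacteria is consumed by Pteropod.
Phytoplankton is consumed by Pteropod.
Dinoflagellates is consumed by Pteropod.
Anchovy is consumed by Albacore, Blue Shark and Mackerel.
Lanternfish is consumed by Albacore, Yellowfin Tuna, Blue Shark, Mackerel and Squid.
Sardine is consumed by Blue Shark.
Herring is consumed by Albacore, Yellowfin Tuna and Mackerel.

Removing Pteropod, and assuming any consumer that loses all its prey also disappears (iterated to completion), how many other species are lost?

Remove Pteropod.
Round 1: Lanternfish (all prey gone), Sardine (all prey gone), Herring (all prey gone), Anchovy (all prey gone) → extinct.
Round 2: Albacore (all prey gone), Mackerel (all prey gone), Blue Shark (all prey gone), Squid (all prey gone), Yellowfin Tuna (all prey gone) → extinct.
No further losses. Total secondary extinctions: 9.

9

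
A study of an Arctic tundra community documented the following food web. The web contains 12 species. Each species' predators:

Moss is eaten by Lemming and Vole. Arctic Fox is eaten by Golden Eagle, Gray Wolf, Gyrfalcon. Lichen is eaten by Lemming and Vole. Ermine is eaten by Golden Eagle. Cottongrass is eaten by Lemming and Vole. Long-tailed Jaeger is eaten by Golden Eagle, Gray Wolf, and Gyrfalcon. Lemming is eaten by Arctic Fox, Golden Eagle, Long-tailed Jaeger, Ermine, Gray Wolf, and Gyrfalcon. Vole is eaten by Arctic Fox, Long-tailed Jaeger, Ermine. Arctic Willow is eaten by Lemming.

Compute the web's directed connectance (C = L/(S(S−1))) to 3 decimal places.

The web has S = 12 species and L = 23 feeding links.
C = L / (S(S−1)) = 23 / 132 = 0.1742 ≈ 0.174.

C = 0.174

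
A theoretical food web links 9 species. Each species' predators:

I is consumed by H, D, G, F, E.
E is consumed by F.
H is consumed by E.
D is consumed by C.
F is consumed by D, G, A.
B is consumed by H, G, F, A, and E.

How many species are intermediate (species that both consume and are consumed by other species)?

4

Intermediate species (has both prey and predators): H, E, F, D.
Count: 4.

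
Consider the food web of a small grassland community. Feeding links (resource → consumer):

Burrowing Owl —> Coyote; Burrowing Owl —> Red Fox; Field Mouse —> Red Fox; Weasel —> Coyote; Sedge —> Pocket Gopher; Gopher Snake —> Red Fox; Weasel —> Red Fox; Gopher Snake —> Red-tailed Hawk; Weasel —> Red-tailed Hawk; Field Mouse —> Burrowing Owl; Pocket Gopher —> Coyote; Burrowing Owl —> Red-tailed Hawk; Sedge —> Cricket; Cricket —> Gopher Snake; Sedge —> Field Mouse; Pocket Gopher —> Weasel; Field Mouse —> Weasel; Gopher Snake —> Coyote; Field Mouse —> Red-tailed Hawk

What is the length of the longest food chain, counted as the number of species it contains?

One longest chain: Sedge → Field Mouse → Burrowing Owl → Coyote.
It has 4 species and 3 links.

4 species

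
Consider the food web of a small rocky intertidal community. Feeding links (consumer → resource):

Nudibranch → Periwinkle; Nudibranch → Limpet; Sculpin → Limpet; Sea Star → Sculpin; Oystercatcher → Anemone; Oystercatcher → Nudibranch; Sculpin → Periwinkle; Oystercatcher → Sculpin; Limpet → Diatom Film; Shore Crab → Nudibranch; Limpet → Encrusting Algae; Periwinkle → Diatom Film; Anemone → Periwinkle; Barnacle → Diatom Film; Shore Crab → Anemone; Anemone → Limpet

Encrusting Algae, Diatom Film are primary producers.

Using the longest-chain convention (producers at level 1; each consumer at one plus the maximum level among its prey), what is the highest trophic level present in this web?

Producers (level 1): Encrusting Algae, Diatom Film.
Diatom Film → Periwinkle → Sculpin → Sea Star gives Sea Star level 4.
No species has a prey at level 4, so no species reaches level 5.

4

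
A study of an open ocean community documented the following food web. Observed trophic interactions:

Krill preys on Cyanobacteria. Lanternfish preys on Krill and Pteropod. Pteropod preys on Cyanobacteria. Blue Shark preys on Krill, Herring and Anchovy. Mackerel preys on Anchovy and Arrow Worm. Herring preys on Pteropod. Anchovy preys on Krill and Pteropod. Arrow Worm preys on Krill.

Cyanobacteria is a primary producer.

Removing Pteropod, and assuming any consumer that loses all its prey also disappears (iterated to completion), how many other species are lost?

Remove Pteropod.
Round 1: Herring (all prey gone) → extinct.
No further losses. Total secondary extinctions: 1.

1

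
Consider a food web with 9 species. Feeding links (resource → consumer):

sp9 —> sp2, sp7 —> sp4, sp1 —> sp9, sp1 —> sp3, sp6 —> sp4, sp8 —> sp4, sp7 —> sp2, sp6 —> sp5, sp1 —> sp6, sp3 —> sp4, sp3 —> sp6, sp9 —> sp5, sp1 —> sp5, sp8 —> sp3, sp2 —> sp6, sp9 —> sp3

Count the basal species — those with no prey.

Basal species (no prey listed): sp8, sp7, sp1.
Count: 3.

3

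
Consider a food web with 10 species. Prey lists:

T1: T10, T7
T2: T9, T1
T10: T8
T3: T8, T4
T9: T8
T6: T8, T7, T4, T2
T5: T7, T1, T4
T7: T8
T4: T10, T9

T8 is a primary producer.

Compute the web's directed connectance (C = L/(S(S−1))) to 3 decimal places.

C = 0.200

The web has S = 10 species and L = 18 feeding links.
C = L / (S(S−1)) = 18 / 90 = 0.2000 ≈ 0.200.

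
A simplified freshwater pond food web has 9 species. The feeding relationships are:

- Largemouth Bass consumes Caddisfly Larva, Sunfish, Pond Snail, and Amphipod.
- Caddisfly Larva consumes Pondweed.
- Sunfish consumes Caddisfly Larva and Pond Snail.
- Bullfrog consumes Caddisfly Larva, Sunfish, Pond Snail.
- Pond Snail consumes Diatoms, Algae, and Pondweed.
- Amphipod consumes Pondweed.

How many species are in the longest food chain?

4 species

One longest chain: Pondweed → Caddisfly Larva → Sunfish → Bullfrog.
It has 4 species and 3 links.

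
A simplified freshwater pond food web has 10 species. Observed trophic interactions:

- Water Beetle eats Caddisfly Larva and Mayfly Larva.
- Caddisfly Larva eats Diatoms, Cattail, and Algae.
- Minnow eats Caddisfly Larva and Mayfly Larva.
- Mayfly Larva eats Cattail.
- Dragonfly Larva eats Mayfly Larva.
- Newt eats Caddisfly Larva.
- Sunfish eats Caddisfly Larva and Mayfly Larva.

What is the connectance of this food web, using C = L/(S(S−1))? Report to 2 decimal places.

The web has S = 10 species and L = 12 feeding links.
C = L / (S(S−1)) = 12 / 90 = 0.1333 ≈ 0.13.

C = 0.13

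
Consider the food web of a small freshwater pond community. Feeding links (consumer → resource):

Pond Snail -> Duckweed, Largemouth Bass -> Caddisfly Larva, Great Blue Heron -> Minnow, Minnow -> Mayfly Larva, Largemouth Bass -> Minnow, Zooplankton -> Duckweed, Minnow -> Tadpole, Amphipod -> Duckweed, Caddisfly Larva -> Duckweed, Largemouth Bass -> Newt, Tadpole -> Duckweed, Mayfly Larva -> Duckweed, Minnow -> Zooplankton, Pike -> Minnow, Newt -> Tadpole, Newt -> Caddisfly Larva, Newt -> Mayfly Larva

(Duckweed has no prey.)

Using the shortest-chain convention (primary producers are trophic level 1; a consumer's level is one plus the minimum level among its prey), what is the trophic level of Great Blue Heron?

Duckweed is a producer → level 1.
Mayfly Larva eats Duckweed → level 2.
Minnow eats Mayfly Larva → level 3.
Great Blue Heron eats Minnow → level 4.
No prey of Great Blue Heron is below level 3, so 4 is the minimum.

Trophic level 4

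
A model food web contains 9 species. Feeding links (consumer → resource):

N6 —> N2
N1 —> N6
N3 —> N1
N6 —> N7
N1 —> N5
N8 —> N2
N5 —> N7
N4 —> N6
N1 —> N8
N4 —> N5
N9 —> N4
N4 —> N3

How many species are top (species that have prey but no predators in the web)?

1

Top species (has prey, but nothing eats it): N9.
Count: 1.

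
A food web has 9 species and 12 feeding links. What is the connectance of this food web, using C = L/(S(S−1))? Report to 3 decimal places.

C = 0.167

The web has S = 9 species and L = 12 feeding links.
C = L / (S(S−1)) = 12 / 72 = 0.1667 ≈ 0.167.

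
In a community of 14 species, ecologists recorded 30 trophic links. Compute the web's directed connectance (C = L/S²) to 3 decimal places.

The web has S = 14 species and L = 30 feeding links.
C = L / S² = 30 / 196 = 0.1531 ≈ 0.153.

C = 0.153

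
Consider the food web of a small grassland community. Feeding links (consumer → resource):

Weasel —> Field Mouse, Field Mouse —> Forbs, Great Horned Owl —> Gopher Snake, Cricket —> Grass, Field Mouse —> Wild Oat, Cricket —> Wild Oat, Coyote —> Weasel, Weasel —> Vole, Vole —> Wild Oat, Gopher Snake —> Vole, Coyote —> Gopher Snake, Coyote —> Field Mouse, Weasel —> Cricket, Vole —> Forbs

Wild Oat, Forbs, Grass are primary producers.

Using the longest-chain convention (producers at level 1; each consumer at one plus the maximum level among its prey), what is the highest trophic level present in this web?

4

Producers (level 1): Wild Oat, Forbs, Grass.
Wild Oat → Vole → Gopher Snake → Great Horned Owl gives Great Horned Owl level 4.
No species has a prey at level 4, so no species reaches level 5.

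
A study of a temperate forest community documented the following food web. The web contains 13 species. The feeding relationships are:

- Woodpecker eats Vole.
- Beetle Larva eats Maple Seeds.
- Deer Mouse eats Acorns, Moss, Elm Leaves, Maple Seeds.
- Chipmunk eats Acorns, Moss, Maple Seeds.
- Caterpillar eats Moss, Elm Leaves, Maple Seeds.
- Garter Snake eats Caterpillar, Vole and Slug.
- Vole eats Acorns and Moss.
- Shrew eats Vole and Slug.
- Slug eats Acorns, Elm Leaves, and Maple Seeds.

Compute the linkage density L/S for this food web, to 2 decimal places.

L/S = 1.69

There are L = 22 links among S = 13 species.
L/S = 22/13 = 1.6923 ≈ 1.69.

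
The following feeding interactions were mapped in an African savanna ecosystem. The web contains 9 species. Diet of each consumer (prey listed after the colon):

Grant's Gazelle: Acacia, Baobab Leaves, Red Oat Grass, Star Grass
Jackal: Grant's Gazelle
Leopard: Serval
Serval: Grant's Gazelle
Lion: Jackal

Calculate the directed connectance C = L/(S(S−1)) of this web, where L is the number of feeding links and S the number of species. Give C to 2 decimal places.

The web has S = 9 species and L = 8 feeding links.
C = L / (S(S−1)) = 8 / 72 = 0.1111 ≈ 0.11.

C = 0.11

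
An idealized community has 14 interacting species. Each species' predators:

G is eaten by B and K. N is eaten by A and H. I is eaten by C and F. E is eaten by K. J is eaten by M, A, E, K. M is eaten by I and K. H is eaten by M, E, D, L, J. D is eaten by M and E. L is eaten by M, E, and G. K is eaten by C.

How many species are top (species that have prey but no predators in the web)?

Top species (has prey, but nothing eats it): A, B, C, F.
Count: 4.

4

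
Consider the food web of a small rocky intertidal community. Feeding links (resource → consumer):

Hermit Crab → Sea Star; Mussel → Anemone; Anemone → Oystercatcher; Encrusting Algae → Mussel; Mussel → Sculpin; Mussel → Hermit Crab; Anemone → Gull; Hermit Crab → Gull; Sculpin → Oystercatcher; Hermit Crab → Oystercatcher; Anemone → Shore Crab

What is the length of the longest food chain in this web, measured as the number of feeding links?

One longest chain: Encrusting Algae → Mussel → Hermit Crab → Sea Star.
It has 4 species and 3 links.

3 links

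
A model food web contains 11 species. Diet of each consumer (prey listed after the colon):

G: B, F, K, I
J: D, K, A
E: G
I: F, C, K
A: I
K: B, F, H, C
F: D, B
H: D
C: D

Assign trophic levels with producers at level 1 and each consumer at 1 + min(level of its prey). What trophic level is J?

D is a producer → level 1.
J eats D → level 2.

Trophic level 2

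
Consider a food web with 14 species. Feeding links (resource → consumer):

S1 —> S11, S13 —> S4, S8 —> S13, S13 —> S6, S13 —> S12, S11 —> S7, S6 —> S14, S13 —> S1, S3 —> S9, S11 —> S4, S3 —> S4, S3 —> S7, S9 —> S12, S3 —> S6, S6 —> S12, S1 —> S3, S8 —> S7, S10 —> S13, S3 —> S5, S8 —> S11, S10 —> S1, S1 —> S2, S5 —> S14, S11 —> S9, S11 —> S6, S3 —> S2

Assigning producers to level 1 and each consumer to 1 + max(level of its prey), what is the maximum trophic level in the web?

Producers (level 1): S8, S10.
S8 → S13 → S1 → S3 → S6 → S12 gives S12 level 6.
No species has a prey at level 6, so no species reaches level 7.

6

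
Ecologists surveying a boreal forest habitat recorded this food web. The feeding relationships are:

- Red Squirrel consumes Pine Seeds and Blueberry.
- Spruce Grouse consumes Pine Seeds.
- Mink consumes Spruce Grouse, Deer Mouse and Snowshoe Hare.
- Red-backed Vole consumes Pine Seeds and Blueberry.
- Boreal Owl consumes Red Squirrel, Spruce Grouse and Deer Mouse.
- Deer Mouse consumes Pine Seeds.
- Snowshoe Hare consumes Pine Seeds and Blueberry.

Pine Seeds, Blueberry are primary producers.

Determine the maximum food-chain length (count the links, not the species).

One longest chain: Pine Seeds → Deer Mouse → Boreal Owl.
It has 3 species and 2 links.

2 links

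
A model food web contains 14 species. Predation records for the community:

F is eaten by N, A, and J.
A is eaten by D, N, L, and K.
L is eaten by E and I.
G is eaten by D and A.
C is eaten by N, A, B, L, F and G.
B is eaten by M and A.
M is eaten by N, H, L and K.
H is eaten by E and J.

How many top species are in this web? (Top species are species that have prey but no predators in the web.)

Top species (has prey, but nothing eats it): D, N, K, J, E, I.
Count: 6.

6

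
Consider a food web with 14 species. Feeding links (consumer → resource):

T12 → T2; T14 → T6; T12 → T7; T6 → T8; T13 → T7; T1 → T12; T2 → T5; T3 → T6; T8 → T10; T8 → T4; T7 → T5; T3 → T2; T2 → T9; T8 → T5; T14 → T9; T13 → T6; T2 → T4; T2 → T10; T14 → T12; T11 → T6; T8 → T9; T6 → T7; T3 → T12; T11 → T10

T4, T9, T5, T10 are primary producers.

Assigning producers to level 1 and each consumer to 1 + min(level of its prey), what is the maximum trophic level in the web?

4

Producers (level 1): T4, T9, T5, T10.
Following each consumer down to its lowest-level prey: T5 → T7 → T12 → T1 (levels 1 through 4).
All prey of T1 (T12 3) are at level 3 or above, so T1 is at level 1 + 3 = 4.
Every consumer has at least one prey at level 3 or below, so none exceeds level 4.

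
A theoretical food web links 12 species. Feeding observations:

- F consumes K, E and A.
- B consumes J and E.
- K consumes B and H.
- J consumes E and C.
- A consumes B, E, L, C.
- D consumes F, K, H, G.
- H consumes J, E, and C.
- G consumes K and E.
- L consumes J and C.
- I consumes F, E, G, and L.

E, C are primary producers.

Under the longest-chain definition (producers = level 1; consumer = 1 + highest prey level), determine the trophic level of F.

E is a producer → level 1.
J eats E (level 1); other prey at levels: C 1 → level 2.
B eats J (level 2); other prey at levels: E 1 → level 3.
A eats B (level 3); other prey at levels: E 1, C 1, L 3 → level 4.
F eats A (level 4); other prey at levels: E 1, K 4 → level 5.

Trophic level 5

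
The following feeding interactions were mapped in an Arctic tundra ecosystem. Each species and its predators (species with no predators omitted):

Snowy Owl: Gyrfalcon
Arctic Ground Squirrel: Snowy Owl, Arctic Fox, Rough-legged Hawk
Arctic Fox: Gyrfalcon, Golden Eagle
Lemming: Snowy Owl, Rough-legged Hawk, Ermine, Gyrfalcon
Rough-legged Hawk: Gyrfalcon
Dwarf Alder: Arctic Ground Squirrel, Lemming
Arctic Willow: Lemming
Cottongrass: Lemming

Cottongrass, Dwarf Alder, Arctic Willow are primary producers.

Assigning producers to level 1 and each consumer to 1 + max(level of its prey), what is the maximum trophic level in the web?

Producers (level 1): Cottongrass, Dwarf Alder, Arctic Willow.
Dwarf Alder → Arctic Ground Squirrel → Snowy Owl → Gyrfalcon gives Gyrfalcon level 4.
No species has a prey at level 4, so no species reaches level 5.

4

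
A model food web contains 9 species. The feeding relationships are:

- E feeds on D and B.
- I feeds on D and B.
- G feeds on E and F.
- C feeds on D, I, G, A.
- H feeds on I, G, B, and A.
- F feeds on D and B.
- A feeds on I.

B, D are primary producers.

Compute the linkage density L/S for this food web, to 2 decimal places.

There are L = 17 links among S = 9 species.
L/S = 17/9 = 1.8889 ≈ 1.89.

L/S = 1.89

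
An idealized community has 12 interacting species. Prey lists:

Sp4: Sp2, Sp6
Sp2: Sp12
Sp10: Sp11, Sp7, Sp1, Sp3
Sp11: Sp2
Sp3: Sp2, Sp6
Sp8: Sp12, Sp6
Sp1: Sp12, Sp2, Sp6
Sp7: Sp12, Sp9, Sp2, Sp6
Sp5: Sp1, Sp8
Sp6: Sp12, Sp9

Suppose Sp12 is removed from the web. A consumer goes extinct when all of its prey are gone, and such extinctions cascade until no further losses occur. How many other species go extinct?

2

Remove Sp12.
Round 1: Sp2 (all prey gone) → extinct.
Round 2: Sp11 (all prey gone) → extinct.
No further losses. Total secondary extinctions: 2.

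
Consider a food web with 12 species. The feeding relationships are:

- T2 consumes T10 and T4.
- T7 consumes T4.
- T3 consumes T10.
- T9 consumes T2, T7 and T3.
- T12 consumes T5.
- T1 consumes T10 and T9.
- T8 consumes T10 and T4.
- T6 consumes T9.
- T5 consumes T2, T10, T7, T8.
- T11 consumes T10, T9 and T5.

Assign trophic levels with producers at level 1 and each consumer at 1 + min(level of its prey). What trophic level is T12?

T10 is a producer → level 1.
T5 eats T10 → level 2.
T12 eats T5 → level 3.
No prey of T12 is below level 2, so 3 is the minimum.

Trophic level 3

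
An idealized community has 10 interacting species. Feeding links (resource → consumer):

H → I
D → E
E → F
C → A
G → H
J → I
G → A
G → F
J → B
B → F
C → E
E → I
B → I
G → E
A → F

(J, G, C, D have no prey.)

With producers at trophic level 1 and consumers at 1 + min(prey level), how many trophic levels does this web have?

Producers (level 1): J, G, C, D.
Following each consumer down to its lowest-level prey: G → A (levels 1 through 2).
All prey of A (G 1, C 1) are at level 1 or above, so A is at level 1 + 1 = 2.
Every consumer has at least one prey at level 1 or below, so none exceeds level 2.

2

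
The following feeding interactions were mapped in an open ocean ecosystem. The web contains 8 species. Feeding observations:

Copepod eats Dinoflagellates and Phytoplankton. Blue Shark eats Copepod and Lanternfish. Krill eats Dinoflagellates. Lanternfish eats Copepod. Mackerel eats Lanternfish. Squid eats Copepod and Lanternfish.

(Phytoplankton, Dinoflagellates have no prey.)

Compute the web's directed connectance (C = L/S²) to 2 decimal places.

The web has S = 8 species and L = 9 feeding links.
C = L / S² = 9 / 64 = 0.1406 ≈ 0.14.

C = 0.14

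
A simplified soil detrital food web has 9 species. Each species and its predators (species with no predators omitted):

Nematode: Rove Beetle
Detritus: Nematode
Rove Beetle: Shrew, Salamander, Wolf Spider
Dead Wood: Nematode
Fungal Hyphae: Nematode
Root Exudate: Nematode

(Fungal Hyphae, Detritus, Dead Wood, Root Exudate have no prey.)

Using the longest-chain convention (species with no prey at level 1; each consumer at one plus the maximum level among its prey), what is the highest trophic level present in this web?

Basal resources (level 1): Fungal Hyphae, Detritus, Dead Wood, Root Exudate.
Fungal Hyphae → Nematode → Rove Beetle → Shrew gives Shrew level 4.
No species has a prey at level 4, so no species reaches level 5.

4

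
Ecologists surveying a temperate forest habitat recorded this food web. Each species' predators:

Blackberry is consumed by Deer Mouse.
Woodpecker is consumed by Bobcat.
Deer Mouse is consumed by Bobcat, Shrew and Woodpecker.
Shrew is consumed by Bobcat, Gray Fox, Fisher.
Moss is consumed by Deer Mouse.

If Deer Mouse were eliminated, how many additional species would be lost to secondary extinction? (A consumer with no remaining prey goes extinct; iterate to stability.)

Remove Deer Mouse.
Round 1: Shrew (all prey gone), Woodpecker (all prey gone) → extinct.
Round 2: Bobcat (all prey gone), Fisher (all prey gone), Gray Fox (all prey gone) → extinct.
No further losses. Total secondary extinctions: 5.

5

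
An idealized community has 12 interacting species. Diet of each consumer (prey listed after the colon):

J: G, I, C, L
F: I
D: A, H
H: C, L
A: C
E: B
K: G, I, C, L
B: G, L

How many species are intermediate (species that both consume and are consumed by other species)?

3

Intermediate species (has both prey and predators): A, H, B.
Count: 3.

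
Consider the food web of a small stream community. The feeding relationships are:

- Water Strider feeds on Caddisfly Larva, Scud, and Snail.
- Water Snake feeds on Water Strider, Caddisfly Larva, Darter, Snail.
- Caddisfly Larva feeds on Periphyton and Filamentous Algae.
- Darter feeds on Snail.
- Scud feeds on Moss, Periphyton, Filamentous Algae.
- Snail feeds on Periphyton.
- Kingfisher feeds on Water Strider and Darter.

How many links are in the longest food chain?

3 links

One longest chain: Periphyton → Snail → Darter → Kingfisher.
It has 4 species and 3 links.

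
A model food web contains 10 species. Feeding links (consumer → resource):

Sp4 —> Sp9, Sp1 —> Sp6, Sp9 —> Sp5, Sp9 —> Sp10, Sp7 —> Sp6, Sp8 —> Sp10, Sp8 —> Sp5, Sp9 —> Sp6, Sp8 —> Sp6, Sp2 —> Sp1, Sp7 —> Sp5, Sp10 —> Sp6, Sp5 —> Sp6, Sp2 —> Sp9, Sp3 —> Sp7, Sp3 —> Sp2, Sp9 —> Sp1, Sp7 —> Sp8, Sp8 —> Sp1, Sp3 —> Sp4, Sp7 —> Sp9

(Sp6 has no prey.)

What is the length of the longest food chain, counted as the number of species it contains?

One longest chain: Sp6 → Sp10 → Sp8 → Sp7 → Sp3.
It has 5 species and 4 links.

5 species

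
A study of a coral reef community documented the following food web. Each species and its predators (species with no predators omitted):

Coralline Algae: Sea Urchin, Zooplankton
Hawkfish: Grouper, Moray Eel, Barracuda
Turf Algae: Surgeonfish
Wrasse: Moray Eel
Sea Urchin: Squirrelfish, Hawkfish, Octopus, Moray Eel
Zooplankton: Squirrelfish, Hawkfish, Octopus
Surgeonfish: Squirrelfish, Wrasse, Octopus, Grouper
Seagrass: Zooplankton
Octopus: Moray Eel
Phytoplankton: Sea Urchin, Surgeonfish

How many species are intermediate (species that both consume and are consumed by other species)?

6

Intermediate species (has both prey and predators): Sea Urchin, Surgeonfish, Zooplankton, Hawkfish, Wrasse, Octopus.
Count: 6.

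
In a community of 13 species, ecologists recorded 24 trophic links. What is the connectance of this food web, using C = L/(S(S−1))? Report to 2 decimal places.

C = 0.15

The web has S = 13 species and L = 24 feeding links.
C = L / (S(S−1)) = 24 / 156 = 0.1538 ≈ 0.15.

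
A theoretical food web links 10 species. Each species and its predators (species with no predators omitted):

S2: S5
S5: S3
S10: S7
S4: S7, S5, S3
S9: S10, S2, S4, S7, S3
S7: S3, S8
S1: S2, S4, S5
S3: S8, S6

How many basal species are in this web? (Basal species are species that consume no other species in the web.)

2

Basal species (no prey listed): S1, S9.
Count: 2.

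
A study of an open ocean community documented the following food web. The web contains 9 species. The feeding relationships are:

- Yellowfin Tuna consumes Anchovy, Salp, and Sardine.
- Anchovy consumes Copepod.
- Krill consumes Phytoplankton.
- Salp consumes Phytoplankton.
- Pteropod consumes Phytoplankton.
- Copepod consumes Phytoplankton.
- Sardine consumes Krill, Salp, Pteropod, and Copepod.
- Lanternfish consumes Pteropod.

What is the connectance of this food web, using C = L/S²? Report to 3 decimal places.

The web has S = 9 species and L = 13 feeding links.
C = L / S² = 13 / 81 = 0.1605 ≈ 0.160.

C = 0.160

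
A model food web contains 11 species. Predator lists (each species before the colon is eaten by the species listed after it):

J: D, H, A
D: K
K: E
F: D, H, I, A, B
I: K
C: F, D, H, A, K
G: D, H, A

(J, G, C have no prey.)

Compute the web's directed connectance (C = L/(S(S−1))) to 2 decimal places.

C = 0.17

The web has S = 11 species and L = 19 feeding links.
C = L / (S(S−1)) = 19 / 110 = 0.1727 ≈ 0.17.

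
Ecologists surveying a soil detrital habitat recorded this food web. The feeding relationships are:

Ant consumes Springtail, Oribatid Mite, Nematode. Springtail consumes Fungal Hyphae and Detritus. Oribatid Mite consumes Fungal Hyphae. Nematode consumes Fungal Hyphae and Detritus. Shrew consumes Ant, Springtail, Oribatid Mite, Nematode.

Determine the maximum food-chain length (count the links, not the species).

3 links

One longest chain: Fungal Hyphae → Oribatid Mite → Ant → Shrew.
It has 4 species and 3 links.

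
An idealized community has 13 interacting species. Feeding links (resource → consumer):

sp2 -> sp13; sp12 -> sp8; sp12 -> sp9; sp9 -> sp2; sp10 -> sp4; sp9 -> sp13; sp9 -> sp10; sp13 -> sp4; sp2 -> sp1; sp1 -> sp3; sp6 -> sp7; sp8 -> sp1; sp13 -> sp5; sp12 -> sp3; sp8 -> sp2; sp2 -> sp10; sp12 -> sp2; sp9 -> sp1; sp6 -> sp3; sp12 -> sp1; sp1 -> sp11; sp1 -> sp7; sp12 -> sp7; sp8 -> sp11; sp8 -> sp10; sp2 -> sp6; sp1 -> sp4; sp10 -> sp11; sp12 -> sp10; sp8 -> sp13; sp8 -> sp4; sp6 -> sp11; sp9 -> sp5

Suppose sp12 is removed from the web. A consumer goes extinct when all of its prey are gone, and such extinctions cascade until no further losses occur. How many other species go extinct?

Remove sp12.
Round 1: sp8 (all prey gone), sp9 (all prey gone) → extinct.
Round 2: sp2 (all prey gone) → extinct.
Round 3: sp10 (all prey gone), sp13 (all prey gone), sp6 (all prey gone), sp1 (all prey gone) → extinct.
Round 4: sp11 (all prey gone), sp7 (all prey gone), sp5 (all prey gone), sp4 (all prey gone), sp3 (all prey gone) → extinct.
No further losses. Total secondary extinctions: 12.

12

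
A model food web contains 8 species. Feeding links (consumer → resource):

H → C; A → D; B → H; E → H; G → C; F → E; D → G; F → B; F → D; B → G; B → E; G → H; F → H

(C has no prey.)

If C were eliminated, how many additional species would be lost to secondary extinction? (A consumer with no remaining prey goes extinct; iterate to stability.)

Remove C.
Round 1: H (all prey gone) → extinct.
Round 2: G (all prey gone), E (all prey gone) → extinct.
Round 3: D (all prey gone), B (all prey gone) → extinct.
Round 4: F (all prey gone), A (all prey gone) → extinct.
No further losses. Total secondary extinctions: 7.

7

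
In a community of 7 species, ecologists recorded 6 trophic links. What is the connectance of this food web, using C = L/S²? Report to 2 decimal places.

The web has S = 7 species and L = 6 feeding links.
C = L / S² = 6 / 49 = 0.1224 ≈ 0.12.

C = 0.12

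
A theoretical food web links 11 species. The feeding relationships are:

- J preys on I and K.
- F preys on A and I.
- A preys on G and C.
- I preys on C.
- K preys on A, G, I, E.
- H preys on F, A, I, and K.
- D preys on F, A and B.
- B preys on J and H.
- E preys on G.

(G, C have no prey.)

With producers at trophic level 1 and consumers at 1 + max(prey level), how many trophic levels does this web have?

Producers (level 1): G, C.
G → A → K → H → B → D gives D level 6.
No species has a prey at level 6, so no species reaches level 7.

6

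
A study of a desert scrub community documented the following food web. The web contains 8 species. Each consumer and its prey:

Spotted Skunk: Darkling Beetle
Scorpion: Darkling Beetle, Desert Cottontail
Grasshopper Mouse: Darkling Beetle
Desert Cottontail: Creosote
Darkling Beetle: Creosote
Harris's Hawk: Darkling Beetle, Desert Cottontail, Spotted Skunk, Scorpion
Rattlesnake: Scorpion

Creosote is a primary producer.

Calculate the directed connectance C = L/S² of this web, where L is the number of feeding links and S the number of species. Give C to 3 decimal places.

C = 0.172

The web has S = 8 species and L = 11 feeding links.
C = L / S² = 11 / 64 = 0.1719 ≈ 0.172.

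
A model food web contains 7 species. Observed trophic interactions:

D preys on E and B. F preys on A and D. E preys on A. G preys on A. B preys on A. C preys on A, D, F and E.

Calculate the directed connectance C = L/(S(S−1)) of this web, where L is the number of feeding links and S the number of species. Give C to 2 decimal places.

C = 0.26

The web has S = 7 species and L = 11 feeding links.
C = L / (S(S−1)) = 11 / 42 = 0.2619 ≈ 0.26.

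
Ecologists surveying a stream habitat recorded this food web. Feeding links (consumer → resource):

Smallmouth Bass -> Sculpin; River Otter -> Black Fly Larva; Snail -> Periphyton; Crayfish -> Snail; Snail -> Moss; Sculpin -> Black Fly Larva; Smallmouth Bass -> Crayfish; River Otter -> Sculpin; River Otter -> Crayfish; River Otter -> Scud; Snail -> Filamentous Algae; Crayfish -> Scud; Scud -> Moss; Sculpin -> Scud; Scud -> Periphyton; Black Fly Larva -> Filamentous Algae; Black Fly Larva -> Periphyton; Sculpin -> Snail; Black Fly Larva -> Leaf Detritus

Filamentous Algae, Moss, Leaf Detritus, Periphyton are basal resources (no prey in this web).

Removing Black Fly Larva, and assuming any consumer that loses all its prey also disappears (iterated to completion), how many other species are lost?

Remove Black Fly Larva.
Every predator of it retains at least one other prey: Sculpin still has Snail, Scud; River Otter still has Scud, Sculpin, Crayfish.
No consumer loses all prey, so no secondary extinctions occur.

0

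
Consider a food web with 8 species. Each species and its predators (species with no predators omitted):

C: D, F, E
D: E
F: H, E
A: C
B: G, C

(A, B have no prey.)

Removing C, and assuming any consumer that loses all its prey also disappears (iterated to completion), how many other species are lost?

Remove C.
Round 1: D (all prey gone), F (all prey gone) → extinct.
Round 2: H (all prey gone), E (all prey gone) → extinct.
No further losses. Total secondary extinctions: 4.

4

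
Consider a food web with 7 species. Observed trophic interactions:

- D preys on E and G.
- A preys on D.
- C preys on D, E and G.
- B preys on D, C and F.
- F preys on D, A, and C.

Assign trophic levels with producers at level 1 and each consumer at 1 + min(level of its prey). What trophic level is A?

Trophic level 3

G is a producer → level 1.
D eats G → level 2.
A eats D → level 3.
No prey of A is below level 2, so 3 is the minimum.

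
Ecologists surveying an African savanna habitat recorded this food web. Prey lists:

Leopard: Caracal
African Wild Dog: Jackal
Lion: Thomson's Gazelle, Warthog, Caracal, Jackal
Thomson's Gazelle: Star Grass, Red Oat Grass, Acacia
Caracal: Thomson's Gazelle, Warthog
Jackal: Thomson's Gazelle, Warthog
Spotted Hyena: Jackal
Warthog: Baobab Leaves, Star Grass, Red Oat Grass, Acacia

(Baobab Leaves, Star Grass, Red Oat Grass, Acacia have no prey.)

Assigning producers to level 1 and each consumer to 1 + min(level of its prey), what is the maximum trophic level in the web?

4

Producers (level 1): Baobab Leaves, Star Grass, Red Oat Grass, Acacia.
Following each consumer down to its lowest-level prey: Star Grass → Thomson's Gazelle → Caracal → Leopard (levels 1 through 4).
All prey of Leopard (Caracal 3) are at level 3 or above, so Leopard is at level 1 + 3 = 4.
Every consumer has at least one prey at level 3 or below, so none exceeds level 4.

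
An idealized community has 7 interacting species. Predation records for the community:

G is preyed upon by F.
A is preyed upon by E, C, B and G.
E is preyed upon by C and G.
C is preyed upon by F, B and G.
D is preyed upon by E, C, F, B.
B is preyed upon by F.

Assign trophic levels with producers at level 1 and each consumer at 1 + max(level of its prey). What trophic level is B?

A is a producer → level 1.
E eats A (level 1); other prey at levels: D 1 → level 2.
C eats E (level 2); other prey at levels: A 1, D 1 → level 3.
B eats C (level 3); other prey at levels: A 1, D 1 → level 4.

Trophic level 4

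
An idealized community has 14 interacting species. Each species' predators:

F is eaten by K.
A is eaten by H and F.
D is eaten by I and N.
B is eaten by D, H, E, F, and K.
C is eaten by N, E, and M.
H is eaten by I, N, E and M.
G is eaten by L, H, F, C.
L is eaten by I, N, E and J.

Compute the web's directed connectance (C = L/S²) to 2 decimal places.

The web has S = 14 species and L = 25 feeding links.
C = L / S² = 25 / 196 = 0.1276 ≈ 0.13.

C = 0.13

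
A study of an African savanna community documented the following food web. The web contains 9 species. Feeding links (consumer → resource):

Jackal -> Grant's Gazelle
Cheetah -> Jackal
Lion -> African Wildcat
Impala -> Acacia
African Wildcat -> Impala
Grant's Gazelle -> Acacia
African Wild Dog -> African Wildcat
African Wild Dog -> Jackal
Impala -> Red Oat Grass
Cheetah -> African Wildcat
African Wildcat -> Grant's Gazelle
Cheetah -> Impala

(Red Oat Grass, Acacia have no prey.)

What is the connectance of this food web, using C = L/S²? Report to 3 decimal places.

The web has S = 9 species and L = 12 feeding links.
C = L / S² = 12 / 81 = 0.1481 ≈ 0.148.

C = 0.148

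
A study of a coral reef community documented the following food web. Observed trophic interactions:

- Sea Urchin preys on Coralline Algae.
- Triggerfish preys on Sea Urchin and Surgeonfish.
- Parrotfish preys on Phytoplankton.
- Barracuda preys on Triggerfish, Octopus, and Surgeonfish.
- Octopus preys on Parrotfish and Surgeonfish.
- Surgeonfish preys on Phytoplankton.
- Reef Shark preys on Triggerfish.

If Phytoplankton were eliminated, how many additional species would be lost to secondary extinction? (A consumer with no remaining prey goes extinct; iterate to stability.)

3

Remove Phytoplankton.
Round 1: Surgeonfish (all prey gone), Parrotfish (all prey gone) → extinct.
Round 2: Octopus (all prey gone) → extinct.
No further losses. Total secondary extinctions: 3.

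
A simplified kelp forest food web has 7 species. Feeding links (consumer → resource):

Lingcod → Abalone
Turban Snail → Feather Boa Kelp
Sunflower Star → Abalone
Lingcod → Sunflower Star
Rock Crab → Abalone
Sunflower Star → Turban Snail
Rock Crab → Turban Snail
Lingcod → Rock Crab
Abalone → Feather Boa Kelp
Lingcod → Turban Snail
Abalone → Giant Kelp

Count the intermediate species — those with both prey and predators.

Intermediate species (has both prey and predators): Turban Snail, Abalone, Sunflower Star, Rock Crab.
Count: 4.

4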